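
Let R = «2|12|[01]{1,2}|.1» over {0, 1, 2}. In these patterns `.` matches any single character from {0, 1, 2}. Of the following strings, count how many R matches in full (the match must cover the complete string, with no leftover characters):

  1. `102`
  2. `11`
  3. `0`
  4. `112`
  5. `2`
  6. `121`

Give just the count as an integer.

3

1 → no match
2 → match
3 → match
4 → no match
5 → match
6 → no match
Total matched: 3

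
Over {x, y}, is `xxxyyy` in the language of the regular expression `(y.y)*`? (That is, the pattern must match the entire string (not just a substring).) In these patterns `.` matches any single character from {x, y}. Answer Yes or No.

No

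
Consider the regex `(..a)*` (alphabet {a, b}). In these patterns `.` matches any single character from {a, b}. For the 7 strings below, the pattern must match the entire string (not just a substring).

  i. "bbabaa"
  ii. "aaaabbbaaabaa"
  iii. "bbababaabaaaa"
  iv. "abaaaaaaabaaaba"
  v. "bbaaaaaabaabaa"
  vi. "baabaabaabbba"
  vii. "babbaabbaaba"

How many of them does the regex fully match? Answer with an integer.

2

i → match
ii → no match
iii → no match
iv → match
v → no match
vi → no match
vii → no match
Total matched: 2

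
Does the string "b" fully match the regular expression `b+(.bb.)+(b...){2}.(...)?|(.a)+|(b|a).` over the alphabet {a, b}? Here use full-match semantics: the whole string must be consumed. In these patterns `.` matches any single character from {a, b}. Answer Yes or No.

No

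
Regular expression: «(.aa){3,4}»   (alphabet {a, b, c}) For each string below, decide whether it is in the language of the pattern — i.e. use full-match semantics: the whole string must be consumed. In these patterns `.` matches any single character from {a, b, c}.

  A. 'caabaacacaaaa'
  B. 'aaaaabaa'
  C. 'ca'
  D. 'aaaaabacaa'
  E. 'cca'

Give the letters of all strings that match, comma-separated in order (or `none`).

none

A → no match
B. 'aaaaabaa' → no match
C. 'ca' → no match — must end with 'aa'
D. 'aaaaabacaa' → no match
E. 'cca' → no match — must end with 'aa'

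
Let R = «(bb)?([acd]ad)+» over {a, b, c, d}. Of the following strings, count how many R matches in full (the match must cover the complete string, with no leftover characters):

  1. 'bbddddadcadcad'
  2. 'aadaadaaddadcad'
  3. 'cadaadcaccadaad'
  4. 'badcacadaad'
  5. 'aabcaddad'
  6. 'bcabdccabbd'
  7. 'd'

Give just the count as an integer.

1

1 → no match
2 → match
3 → no match
4 → no match
5 → no match
6 → no match — must end with 'ad'
7 → no match — must end with 'ad'
Total matched: 1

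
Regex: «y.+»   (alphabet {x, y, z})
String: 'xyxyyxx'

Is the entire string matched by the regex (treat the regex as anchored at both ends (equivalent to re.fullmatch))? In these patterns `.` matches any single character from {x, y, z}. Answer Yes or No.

No

Every match must start with 'y', but 'xyxyyxx' does not.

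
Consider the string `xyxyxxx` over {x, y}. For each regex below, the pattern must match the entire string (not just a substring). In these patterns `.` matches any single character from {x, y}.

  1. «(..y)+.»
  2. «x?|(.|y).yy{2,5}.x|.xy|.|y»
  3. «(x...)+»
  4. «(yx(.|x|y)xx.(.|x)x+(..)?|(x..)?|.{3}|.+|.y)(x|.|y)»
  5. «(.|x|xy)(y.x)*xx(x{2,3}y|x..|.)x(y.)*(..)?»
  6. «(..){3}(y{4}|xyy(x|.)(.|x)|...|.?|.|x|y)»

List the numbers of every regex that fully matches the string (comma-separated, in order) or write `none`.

4, 6

1 → no match
2 → no match
3 → no match
4 → match
5 → no match
6 → match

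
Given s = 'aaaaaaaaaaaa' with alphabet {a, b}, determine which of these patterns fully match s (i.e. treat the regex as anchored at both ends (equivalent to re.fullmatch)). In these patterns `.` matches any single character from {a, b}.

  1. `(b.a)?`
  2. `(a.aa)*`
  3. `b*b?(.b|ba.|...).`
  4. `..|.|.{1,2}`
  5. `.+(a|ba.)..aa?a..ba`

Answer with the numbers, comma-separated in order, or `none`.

2

1 → no match
2 → match
3 → no match
4 → no match
5 → no match — must end with 'ba'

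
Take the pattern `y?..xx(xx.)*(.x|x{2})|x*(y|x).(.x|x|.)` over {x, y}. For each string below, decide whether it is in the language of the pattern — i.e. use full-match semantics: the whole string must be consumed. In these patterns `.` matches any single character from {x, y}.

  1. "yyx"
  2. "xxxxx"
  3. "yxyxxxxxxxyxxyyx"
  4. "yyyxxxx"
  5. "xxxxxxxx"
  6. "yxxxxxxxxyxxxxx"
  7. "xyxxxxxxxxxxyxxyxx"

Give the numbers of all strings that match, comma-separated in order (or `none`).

1 → match
2 → match
3 → match
4 → match
5 → match
6 → match
7 → match

1, 2, 3, 4, 5, 6, 7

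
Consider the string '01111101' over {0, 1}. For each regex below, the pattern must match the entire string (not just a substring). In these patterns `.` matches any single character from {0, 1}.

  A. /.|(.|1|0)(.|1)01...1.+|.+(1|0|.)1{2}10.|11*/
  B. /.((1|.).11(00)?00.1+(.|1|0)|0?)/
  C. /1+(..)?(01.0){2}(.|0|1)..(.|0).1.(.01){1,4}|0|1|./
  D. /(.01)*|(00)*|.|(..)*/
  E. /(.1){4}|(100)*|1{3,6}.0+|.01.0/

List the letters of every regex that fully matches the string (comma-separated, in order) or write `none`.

A, D, E

A → match
B → no match
C → no match
D → match
E → match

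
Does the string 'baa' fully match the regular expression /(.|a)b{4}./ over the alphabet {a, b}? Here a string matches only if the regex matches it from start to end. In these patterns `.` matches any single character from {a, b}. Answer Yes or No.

No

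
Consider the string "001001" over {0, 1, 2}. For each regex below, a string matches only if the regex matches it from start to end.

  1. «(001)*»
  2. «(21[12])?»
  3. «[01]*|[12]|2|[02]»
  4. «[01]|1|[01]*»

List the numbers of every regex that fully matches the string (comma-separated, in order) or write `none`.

1 → match
2 → no match
3 → match
4 → match

1, 3, 4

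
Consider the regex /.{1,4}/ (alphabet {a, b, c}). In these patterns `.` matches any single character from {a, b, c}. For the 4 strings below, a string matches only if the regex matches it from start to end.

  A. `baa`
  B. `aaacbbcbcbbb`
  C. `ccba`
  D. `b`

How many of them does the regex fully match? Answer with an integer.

3

A → match
B → no match
C → match
D → match
Total matched: 3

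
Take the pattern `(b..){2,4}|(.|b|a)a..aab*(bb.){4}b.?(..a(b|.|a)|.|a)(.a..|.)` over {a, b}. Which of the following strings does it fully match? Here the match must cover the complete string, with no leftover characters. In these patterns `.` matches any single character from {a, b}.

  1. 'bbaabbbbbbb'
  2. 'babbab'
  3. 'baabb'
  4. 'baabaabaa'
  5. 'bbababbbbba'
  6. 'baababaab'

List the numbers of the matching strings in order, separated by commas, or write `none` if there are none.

2, 4

1 → no match
2 → match
3 → no match
4 → match
5 → no match
6 → no match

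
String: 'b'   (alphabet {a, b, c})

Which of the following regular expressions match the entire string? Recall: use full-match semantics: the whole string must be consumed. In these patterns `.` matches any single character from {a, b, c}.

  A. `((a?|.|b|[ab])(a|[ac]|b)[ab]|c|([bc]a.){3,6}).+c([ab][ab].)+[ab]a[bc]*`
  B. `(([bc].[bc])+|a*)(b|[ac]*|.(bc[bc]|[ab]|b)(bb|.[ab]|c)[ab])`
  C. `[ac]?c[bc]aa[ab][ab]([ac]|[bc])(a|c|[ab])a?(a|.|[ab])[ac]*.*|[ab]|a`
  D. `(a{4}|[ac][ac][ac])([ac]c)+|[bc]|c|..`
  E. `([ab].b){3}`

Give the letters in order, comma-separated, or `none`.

A → no match
B → match
C → match
D → match
E → no match

B, C, D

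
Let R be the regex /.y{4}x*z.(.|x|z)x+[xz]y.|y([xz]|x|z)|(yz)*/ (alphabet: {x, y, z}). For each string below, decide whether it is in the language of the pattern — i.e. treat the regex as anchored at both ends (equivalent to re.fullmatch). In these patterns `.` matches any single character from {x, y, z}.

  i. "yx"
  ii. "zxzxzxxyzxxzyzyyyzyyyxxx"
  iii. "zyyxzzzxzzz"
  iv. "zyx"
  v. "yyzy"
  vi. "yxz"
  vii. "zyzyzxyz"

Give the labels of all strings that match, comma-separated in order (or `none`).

i → match
ii → no match
iii → no match
iv → no match
v → no match
vi → no match
vii → no match

i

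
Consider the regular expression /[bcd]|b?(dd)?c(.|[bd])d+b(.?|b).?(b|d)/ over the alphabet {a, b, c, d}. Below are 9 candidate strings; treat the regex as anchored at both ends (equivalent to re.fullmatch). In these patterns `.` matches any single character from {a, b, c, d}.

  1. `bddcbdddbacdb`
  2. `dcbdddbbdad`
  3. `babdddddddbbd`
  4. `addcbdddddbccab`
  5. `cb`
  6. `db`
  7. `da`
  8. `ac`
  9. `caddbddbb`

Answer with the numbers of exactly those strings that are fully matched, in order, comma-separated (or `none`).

none

1 → no match
2 → no match
3 → no match
4 → no match
5 → no match
6 → no match
7 → no match
8 → no match
9 → no match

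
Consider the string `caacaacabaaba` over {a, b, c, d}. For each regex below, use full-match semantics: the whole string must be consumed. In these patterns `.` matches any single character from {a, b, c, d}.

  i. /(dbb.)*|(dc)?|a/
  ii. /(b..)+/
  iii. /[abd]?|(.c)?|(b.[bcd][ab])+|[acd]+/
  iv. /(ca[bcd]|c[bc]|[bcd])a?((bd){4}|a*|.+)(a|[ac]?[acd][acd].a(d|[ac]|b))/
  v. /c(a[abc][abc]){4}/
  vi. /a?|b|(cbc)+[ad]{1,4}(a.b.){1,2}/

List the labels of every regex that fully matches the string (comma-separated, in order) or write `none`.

iv, v

i → no match
ii → no match — must start with `b`
iii → no match
iv → match
v → match
vi → no match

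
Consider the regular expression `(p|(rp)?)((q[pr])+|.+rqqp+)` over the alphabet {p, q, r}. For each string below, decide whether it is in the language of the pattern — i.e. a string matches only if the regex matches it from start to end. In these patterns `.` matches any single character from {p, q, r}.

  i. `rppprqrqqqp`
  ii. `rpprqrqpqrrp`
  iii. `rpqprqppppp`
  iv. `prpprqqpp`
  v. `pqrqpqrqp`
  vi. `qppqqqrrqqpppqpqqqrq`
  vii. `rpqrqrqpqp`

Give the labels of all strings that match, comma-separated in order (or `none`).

i → no match
ii → no match
iii → no match
iv → match
v → match
vi → no match
vii → match

iv, v, vii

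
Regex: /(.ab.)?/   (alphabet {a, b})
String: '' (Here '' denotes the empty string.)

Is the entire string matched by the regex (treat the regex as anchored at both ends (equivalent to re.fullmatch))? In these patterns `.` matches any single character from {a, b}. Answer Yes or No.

Yes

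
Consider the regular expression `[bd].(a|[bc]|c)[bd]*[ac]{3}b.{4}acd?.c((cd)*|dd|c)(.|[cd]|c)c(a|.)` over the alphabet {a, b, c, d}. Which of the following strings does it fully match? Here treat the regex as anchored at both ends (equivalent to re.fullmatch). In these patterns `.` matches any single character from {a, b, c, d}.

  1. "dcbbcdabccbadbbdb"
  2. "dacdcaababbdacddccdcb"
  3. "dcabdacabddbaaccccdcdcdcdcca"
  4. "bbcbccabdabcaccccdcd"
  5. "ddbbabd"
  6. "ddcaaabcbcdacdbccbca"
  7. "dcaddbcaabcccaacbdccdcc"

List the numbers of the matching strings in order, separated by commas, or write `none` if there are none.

1 → no match
2 → match
3 → match
4 → match
5 → no match
6 → match
7 → no match

2, 3, 4, 6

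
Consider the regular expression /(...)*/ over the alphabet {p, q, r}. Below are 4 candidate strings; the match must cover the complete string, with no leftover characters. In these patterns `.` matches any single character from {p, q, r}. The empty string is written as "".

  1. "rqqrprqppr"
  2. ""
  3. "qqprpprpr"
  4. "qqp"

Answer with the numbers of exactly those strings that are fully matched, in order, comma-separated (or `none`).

2, 3, 4

1 → no match
2 → match
3 → match
4 → match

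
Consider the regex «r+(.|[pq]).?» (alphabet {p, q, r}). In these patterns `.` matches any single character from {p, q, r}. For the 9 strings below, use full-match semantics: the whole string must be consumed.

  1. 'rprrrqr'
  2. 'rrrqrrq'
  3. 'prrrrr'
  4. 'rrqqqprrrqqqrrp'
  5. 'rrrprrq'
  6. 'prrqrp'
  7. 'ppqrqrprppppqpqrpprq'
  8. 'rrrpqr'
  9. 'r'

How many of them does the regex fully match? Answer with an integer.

0

1 → no match
2 → no match
3 → no match — must start with 'r'
4 → no match
5 → no match
6 → no match — must start with 'r'
7 → no match — must start with 'r'
8 → no match
9 → no match
Total matched: 0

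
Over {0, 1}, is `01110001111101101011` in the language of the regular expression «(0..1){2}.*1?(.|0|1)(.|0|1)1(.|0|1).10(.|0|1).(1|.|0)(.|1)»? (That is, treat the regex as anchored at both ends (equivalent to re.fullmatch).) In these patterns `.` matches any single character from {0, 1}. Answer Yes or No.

Yes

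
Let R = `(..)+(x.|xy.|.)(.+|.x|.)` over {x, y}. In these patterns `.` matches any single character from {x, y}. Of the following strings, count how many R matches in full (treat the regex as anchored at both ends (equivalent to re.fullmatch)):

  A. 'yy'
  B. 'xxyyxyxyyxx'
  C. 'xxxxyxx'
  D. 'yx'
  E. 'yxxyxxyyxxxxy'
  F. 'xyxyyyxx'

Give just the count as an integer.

A. 'yy' → no match
B. 'xxyyxyxyyxx' → match
C. 'xxxxyxx' → match
D. 'yx' → no match
E → match
F. 'xyxyyyxx' → match
Total matched: 4

4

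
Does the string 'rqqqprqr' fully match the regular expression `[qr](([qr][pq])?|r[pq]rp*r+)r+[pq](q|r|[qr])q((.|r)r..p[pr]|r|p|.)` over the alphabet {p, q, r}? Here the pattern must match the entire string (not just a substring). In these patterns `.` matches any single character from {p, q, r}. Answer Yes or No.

No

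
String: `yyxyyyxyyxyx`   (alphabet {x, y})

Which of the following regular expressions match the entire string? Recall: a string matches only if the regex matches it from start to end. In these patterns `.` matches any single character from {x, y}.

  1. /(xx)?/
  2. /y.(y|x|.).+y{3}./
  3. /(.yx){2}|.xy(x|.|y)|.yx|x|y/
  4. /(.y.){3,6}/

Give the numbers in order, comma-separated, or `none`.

1 → no match
2 → no match
3 → no match
4 → match

4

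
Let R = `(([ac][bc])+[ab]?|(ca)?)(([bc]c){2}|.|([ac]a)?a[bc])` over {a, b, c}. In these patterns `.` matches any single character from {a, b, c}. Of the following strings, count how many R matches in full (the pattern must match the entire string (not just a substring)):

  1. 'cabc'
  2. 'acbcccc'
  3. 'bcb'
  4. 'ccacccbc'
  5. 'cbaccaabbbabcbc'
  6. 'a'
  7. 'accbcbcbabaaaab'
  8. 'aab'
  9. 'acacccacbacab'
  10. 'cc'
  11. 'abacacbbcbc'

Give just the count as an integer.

1. 'cabc' → no match
2. 'acbcccc' → match
3. 'bcb' → no match
4. 'ccacccbc' → match
5 → no match
6. 'a' → match
7 → match
8. 'aab' → no match
9 → no match
10. 'cc' → no match
11. 'abacacbbcbc' → match
Total matched: 5

5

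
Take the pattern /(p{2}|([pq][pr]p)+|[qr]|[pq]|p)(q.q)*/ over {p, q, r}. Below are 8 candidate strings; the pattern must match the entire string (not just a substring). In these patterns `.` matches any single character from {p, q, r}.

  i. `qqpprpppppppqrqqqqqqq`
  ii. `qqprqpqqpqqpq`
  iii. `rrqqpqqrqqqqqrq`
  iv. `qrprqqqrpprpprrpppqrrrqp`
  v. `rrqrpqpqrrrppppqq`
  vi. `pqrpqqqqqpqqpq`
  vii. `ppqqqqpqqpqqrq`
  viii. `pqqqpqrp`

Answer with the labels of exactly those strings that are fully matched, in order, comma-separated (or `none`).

vii

i → no match
ii → no match
iii → no match
iv → no match
v → no match
vi → no match
vii → match
viii → no match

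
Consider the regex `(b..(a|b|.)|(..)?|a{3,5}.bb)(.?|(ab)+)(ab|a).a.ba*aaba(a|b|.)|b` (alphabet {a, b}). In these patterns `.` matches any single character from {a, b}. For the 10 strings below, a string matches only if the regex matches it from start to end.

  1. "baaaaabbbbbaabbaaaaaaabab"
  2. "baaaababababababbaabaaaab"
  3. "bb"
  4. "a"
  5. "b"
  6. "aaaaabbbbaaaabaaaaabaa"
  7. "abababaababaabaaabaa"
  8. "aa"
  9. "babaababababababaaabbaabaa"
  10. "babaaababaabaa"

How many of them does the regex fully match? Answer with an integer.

1 → no match
2 → no match
3 → no match
4 → no match
5 → match
6 → match
7 → no match
8 → no match
9 → match
10 → no match
Total matched: 3

3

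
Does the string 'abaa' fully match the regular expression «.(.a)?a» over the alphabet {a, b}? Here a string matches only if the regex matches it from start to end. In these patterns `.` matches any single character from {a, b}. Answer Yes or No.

Yes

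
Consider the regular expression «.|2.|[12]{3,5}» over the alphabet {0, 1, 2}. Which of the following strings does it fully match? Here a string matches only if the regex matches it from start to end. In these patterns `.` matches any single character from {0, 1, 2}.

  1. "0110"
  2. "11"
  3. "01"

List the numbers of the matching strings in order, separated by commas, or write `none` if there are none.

none

1. "0110" → no match
2. "11" → no match
3. "01" → no match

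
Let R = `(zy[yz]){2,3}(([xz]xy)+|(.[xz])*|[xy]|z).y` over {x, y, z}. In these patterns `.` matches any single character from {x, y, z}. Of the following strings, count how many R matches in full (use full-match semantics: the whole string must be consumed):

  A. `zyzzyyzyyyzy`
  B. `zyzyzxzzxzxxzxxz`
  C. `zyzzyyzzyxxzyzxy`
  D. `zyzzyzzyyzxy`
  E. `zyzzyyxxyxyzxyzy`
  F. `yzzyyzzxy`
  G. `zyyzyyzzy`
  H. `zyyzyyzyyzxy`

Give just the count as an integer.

A → match
B → no match — must end with `y`
C → match
D → match
E → no match
F → no match — must start with `zy`
G → match
H → match
Total matched: 5

5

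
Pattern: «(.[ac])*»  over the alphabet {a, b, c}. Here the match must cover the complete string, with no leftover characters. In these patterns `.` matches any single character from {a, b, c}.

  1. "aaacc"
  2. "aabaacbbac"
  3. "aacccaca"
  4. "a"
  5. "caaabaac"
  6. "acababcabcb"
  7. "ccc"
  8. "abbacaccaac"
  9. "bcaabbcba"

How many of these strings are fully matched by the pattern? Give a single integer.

1 → no match
2 → no match
3 → match
4 → no match
5 → match
6 → no match
7 → no match
8 → no match
9 → no match
Total matched: 2

2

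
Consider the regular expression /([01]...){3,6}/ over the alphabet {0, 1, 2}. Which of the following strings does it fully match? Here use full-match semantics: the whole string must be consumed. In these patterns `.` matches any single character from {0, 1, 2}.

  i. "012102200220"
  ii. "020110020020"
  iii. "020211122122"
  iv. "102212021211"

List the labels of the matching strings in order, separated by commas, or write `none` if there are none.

i, ii, iv

i → match
ii → match
iii → no match
iv → match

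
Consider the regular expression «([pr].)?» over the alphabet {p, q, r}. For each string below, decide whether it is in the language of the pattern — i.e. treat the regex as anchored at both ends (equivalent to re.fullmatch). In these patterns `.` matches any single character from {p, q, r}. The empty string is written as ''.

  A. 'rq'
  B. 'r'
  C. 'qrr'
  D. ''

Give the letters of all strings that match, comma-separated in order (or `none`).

A → match
B → no match
C → no match
D → match

A, D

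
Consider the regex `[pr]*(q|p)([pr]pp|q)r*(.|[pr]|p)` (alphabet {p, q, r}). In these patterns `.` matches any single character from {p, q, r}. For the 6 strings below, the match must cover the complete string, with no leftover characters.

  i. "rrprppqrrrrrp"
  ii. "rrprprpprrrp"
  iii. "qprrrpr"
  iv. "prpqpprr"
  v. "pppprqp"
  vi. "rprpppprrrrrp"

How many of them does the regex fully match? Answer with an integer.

i → match
ii → match
iii → no match
iv → no match
v → no match
vi → match
Total matched: 3

3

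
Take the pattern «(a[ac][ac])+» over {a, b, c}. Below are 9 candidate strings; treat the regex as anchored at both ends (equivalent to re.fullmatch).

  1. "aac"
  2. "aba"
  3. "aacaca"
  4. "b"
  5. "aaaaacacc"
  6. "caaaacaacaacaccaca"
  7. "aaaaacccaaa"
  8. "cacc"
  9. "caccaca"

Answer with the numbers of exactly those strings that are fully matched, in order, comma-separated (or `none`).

1. "aac" → match
2. "aba" → no match
3. "aacaca" → match
4. "b" → no match — must start with "a"
5. "aaaaacacc" → match
6 → no match — must start with "a"
7. "aaaaacccaaa" → no match
8. "cacc" → no match — must start with "a"
9. "caccaca" → no match — must start with "a"

1, 3, 5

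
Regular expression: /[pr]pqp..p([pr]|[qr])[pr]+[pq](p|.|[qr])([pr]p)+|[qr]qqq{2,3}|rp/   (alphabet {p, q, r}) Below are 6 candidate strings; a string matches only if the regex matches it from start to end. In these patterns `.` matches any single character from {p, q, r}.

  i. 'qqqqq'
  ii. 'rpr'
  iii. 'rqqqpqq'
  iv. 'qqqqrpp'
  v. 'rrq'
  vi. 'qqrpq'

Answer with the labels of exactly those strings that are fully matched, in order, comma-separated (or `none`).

i → match
ii → no match
iii → no match
iv → no match
v → no match
vi → no match

i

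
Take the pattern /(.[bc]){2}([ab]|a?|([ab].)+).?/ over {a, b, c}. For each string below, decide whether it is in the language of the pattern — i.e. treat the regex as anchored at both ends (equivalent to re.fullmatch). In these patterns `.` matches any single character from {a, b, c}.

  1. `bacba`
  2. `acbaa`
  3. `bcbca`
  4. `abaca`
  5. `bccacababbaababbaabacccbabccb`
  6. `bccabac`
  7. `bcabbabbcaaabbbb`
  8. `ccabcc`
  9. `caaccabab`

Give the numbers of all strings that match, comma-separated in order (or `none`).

1. `bacba` → no match
2. `acbaa` → no match
3. `bcbca` → match
4. `abaca` → match
5 → no match
6. `bccabac` → no match
7 → no match
8. `ccabcc` → no match
9. `caaccabab` → no match

3, 4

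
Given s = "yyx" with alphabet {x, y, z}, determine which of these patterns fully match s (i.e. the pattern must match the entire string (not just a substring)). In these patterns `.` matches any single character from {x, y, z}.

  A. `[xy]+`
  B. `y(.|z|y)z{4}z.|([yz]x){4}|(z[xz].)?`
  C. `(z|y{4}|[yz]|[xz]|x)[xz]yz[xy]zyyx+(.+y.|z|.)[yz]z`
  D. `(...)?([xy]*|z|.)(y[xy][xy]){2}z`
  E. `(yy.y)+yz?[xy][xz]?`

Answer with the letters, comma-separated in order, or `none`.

A → match
B → no match
C → no match — must end with "z"
D → no match — must end with "z"
E → no match

A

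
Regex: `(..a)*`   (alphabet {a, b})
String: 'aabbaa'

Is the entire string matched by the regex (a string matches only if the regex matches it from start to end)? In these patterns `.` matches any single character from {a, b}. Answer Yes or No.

No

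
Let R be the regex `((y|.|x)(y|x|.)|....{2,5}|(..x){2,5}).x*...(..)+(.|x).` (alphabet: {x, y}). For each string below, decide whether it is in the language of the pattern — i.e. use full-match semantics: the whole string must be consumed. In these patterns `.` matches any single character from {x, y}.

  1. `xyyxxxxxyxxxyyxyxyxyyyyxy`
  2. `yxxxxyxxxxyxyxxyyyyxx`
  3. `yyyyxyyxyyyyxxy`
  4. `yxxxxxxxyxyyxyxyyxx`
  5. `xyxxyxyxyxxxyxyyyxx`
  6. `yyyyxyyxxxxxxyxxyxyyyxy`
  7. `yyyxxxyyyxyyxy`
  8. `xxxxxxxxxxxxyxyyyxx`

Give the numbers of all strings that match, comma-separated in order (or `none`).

1 → match
2 → match
3 → match
4 → match
5 → match
6 → match
7 → match
8 → match

1, 2, 3, 4, 5, 6, 7, 8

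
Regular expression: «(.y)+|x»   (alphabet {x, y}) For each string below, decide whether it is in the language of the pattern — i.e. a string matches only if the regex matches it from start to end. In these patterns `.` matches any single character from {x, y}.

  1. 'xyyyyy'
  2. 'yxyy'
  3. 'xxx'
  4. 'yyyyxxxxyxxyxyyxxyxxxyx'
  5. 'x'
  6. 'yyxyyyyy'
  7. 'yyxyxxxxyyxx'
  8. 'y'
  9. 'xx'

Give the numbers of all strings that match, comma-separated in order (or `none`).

1, 5, 6

1 → match
2 → no match
3 → no match
4 → no match
5 → match
6 → match
7 → no match
8 → no match
9 → no match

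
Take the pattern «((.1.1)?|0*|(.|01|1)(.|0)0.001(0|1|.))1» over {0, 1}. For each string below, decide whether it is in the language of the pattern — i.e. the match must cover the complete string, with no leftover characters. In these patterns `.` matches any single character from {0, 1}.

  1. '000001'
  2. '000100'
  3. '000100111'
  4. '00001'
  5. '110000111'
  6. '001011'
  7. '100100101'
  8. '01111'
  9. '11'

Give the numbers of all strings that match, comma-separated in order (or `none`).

1. '000001' → match
2. '000100' → no match — must end with '1'
3. '000100111' → match
4. '00001' → match
5. '110000111' → match
6. '001011' → no match
7. '100100101' → match
8. '01111' → match
9. '11' → no match

1, 3, 4, 5, 7, 8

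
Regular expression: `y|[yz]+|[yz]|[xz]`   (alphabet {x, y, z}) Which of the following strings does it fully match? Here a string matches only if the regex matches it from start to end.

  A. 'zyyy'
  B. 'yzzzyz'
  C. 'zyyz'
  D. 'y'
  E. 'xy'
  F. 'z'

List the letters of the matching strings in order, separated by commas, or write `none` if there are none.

A, B, C, D, F

A. 'zyyy' → match
B. 'yzzzyz' → match
C. 'zyyz' → match
D. 'y' → match
E. 'xy' → no match
F. 'z' → match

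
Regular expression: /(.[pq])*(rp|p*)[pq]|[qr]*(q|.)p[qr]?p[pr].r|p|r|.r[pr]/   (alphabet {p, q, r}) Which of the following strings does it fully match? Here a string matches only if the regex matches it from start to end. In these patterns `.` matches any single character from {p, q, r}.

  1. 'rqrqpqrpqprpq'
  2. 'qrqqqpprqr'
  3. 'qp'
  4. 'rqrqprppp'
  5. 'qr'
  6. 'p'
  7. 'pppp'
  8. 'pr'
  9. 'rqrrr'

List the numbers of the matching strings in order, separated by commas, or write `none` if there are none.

1, 2, 6, 7

1 → match
2. 'qrqqqpprqr' → match
3. 'qp' → no match
4. 'rqrqprppp' → no match
5. 'qr' → no match
6. 'p' → match
7. 'pppp' → match
8. 'pr' → no match
9. 'rqrrr' → no match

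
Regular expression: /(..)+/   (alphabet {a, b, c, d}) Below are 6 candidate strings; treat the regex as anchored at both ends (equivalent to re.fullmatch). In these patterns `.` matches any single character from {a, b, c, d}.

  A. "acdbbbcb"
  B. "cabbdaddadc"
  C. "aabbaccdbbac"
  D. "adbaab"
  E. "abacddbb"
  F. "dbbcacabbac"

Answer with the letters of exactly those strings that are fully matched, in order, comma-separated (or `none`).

A. "acdbbbcb" → match
B. "cabbdaddadc" → no match
C. "aabbaccdbbac" → match
D. "adbaab" → match
E. "abacddbb" → match
F. "dbbcacabbac" → no match

A, C, D, E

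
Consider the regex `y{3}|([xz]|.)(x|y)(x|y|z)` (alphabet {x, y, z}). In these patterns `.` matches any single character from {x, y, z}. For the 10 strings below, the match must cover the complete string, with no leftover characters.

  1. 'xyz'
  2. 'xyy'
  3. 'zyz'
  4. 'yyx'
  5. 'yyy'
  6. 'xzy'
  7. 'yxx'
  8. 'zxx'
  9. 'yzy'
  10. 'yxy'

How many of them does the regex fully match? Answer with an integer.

8

1 → match
2 → match
3 → match
4 → match
5 → match
6 → no match
7 → match
8 → match
9 → no match
10 → match
Total matched: 8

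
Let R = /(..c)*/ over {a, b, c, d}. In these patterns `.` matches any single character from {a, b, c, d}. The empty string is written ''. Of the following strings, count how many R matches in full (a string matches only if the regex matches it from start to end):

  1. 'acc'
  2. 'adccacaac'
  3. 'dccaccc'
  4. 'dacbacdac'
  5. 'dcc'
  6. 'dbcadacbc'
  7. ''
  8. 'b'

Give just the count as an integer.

1. 'acc' → match
2. 'adccacaac' → match
3. 'dccaccc' → no match
4. 'dacbacdac' → match
5. 'dcc' → match
6. 'dbcadacbc' → no match
7. '' → match
8. 'b' → no match
Total matched: 5

5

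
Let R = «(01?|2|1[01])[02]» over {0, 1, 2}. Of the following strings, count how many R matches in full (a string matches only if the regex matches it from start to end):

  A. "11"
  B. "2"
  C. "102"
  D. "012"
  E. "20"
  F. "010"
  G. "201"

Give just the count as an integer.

4

A → no match
B → no match
C → match
D → match
E → match
F → match
G → no match
Total matched: 4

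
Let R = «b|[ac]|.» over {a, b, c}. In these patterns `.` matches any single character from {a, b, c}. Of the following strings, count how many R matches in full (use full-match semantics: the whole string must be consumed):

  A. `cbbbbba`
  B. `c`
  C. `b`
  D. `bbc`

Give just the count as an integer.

2

A. `cbbbbba` → no match
B. `c` → match
C. `b` → match
D. `bbc` → no match
Total matched: 2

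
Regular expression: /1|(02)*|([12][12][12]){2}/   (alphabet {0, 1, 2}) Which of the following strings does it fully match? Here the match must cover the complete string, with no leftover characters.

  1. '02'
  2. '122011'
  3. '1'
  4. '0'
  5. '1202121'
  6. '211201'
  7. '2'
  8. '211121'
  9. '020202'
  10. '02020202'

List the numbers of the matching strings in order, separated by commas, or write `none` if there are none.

1, 3, 8, 9, 10

1 → match
2 → no match
3 → match
4 → no match
5 → no match
6 → no match
7 → no match
8 → match
9 → match
10 → match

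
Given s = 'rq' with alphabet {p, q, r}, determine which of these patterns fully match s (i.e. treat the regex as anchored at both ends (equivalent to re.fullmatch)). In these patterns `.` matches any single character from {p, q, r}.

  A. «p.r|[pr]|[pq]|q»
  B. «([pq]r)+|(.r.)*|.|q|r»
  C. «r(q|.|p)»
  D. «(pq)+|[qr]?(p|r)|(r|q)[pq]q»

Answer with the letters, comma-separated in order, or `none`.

A → no match
B → no match
C → match
D → no match

C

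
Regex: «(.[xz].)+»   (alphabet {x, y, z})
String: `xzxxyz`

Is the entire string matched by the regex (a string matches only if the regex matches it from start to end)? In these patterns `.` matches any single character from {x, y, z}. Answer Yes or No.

No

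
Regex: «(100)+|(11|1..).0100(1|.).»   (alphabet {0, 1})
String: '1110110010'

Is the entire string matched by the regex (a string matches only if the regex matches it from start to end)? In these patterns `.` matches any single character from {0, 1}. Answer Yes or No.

No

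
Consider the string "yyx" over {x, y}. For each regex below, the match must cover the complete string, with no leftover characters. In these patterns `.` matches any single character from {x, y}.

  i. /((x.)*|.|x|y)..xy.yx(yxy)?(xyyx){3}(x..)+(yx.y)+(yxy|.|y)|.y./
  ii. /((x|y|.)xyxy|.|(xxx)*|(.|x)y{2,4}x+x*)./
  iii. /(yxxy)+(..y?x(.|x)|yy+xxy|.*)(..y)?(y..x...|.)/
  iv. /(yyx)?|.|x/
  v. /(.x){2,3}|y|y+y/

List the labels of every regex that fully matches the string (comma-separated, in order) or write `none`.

i, iv

i → match
ii → no match
iii → no match — must start with "yxxy"
iv → match
v → no match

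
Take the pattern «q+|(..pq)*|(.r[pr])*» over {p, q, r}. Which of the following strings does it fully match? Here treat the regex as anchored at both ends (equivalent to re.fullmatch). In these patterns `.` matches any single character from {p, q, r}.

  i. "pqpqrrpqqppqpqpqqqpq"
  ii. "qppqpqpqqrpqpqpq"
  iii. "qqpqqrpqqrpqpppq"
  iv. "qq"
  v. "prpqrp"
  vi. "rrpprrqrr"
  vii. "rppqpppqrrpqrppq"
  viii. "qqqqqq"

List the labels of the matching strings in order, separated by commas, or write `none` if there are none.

i, ii, iii, iv, v, vi, vii, viii

i → match
ii → match
iii → match
iv → match
v → match
vi → match
vii → match
viii → match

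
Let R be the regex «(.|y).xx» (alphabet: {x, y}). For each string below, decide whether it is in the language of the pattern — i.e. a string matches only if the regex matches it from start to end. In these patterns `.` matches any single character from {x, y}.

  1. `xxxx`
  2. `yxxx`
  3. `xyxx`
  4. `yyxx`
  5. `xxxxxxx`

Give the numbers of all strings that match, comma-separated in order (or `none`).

1, 2, 3, 4

1. `xxxx` → match
2. `yxxx` → match
3. `xyxx` → match
4. `yyxx` → match
5. `xxxxxxx` → no match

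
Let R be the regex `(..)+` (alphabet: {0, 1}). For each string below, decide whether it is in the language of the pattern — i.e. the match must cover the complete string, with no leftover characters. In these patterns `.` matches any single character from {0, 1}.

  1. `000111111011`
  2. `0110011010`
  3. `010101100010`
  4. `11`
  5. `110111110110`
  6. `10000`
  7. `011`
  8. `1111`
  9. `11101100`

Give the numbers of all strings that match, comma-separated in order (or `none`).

1. `000111111011` → match
2. `0110011010` → match
3. `010101100010` → match
4. `11` → match
5. `110111110110` → match
6. `10000` → no match
7. `011` → no match
8. `1111` → match
9. `11101100` → match

1, 2, 3, 4, 5, 8, 9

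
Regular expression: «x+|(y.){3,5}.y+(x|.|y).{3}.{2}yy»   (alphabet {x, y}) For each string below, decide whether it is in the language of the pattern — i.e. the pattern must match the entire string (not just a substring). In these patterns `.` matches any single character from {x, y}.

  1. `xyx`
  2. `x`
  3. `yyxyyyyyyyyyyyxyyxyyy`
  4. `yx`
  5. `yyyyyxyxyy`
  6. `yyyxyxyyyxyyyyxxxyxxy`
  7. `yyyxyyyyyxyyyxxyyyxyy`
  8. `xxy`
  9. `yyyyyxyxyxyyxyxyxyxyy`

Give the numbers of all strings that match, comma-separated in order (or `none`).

1 → no match
2 → match
3 → no match
4 → no match
5 → no match
6 → no match
7 → match
8 → no match
9 → no match

2, 7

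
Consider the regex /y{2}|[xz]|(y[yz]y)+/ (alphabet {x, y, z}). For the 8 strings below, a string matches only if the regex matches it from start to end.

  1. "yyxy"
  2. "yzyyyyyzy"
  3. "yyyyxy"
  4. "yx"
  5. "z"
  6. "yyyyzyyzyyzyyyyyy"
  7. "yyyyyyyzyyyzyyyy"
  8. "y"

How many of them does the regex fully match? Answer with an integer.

1 → no match
2 → match
3 → no match
4 → no match
5 → match
6 → no match
7 → no match
8 → no match
Total matched: 2

2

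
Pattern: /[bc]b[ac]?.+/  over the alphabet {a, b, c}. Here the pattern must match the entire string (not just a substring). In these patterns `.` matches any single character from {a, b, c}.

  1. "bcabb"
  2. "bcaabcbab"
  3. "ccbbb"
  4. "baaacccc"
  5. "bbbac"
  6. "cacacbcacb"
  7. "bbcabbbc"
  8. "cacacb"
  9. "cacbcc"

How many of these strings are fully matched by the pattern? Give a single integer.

1 → no match
2 → no match
3 → no match
4 → no match
5 → match
6 → no match
7 → match
8 → no match
9 → no match
Total matched: 2

2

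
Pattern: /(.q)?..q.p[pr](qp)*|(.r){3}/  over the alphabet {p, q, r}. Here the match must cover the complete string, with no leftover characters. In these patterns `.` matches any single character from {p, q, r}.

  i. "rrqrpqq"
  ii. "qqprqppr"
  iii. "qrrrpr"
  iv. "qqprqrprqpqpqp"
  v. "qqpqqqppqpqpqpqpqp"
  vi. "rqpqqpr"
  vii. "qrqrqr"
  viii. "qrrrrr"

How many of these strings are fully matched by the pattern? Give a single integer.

6

i → no match
ii → match
iii → match
iv → match
v → match
vi → no match
vii → match
viii → match
Total matched: 6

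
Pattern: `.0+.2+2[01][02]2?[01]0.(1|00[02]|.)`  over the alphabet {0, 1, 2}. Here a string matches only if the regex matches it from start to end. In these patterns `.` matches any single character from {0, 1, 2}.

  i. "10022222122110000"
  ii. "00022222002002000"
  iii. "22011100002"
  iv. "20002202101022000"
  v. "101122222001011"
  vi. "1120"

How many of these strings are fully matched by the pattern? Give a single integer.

1

i → no match
ii → match
iii → no match
iv → no match
v → no match
vi → no match
Total matched: 1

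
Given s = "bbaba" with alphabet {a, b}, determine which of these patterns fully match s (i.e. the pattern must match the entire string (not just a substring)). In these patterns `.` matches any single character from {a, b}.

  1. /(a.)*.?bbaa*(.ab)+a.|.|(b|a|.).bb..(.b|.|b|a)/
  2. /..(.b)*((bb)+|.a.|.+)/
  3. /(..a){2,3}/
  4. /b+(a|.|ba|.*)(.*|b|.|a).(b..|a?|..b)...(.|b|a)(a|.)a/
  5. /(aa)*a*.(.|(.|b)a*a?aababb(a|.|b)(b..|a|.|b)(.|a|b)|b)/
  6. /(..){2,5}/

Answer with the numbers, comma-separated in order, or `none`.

1 → no match
2 → match
3 → no match
4 → no match
5 → no match
6 → no match

2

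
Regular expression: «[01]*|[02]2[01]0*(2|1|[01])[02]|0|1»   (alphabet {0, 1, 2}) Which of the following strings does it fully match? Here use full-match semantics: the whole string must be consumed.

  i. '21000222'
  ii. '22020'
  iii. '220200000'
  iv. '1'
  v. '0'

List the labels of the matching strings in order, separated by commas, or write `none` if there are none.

ii, iv, v

i → no match
ii → match
iii → no match
iv → match
v → match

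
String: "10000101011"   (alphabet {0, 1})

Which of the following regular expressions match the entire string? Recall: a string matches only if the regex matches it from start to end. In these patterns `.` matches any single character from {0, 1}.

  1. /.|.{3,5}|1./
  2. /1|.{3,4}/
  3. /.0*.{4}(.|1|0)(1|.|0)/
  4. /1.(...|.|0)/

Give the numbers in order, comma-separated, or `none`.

1 → no match
2 → no match
3 → match
4 → no match

3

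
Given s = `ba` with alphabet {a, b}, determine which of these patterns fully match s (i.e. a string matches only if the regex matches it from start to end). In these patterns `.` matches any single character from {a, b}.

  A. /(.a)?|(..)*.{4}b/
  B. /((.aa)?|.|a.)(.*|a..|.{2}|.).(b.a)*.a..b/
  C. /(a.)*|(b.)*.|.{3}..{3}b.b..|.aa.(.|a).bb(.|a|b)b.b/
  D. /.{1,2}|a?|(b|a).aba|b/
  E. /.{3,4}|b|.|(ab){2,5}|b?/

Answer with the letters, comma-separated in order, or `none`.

A, D

A → match
B → no match — must end with `b`
C → no match
D → match
E → no match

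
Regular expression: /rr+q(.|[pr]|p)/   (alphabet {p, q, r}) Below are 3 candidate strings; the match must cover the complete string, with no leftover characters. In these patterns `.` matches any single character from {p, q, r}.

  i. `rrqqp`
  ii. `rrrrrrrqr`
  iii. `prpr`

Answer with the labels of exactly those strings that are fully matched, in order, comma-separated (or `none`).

ii

i. `rrqqp` → no match
ii. `rrrrrrrqr` → match
iii. `prpr` → no match — must start with `rr`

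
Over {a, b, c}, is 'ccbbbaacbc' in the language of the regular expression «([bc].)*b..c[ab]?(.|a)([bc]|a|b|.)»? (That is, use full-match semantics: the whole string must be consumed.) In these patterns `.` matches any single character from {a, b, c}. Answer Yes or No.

Yes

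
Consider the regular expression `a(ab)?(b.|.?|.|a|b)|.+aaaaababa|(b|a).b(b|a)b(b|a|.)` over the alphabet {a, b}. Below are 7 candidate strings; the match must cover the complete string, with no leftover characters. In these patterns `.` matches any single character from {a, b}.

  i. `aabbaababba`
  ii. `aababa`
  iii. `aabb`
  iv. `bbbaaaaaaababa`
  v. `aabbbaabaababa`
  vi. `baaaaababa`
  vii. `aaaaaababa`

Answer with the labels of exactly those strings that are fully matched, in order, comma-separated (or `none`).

i → no match
ii → match
iii → match
iv → match
v → no match
vi → match
vii → match

ii, iii, iv, vi, vii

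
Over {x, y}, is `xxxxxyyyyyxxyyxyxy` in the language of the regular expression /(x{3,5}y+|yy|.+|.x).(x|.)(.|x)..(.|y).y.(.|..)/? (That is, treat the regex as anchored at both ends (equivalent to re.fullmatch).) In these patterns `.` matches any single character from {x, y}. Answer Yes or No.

Yes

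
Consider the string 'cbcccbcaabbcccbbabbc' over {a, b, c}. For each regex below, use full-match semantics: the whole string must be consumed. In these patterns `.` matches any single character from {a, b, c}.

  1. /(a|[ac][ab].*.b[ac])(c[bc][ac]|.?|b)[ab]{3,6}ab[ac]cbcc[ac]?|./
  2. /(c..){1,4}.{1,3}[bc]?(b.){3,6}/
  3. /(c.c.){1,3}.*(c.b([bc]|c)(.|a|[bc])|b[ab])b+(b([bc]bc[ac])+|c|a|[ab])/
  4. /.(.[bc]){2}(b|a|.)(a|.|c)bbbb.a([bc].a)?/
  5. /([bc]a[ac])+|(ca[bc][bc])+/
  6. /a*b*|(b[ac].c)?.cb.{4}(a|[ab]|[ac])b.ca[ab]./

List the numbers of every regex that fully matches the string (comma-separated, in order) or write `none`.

3

1 → no match
2 → no match
3 → match
4 → no match
5 → no match
6 → no match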